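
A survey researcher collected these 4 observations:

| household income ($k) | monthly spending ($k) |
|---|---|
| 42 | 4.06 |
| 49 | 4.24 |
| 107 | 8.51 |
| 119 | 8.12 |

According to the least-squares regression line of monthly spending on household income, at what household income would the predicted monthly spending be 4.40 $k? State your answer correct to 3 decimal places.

48.737

n = 4, Σx = 317, Σy = 24.93, Σxy = 2255.13, Σx² = 29775
Sxx = Σx² − (Σx)²/n = 29775 − 25122.25 = 4652.75
Sxy = Σxy − (Σx)(Σy)/n = 2255.13 − 1975.7025 = 279.4275
b = Sxy/Sxx = 279.4275/4652.75 = 0.060056
a = ȳ − b·x̄ = 6.2325 − 0.060056·79.25 = 1.473029
Set a + b·x = 4.40: x = (4.40 − 1.473029) / 0.060056 = 48.737025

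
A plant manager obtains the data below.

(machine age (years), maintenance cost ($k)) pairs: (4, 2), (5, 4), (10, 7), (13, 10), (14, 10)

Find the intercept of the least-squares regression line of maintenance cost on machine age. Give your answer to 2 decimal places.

-0.56

n = 5, Σx = 46, Σy = 33, Σxy = 368, Σx² = 506
Sxx = Σx² − (Σx)²/n = 506 − 423.2 = 82.8
Sxy = Σxy − (Σx)(Σy)/n = 368 − 303.6 = 64.4
b = Sxy/Sxx = 64.4/82.8 = 0.777778
a = ȳ − b·x̄ = 6.6 − 0.777778·9.2 = -0.555556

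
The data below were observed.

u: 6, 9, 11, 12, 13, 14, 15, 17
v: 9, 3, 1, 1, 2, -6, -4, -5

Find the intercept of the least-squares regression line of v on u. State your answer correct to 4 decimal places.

n = 8, Σx = 97, Σy = 1, Σxy = -99, Σx² = 1261
Sxx = Σx² − (Σx)²/n = 1261 − 1176.125 = 84.875
Sxy = Σxy − (Σx)(Σy)/n = -99 − 12.125 = -111.125
b = Sxy/Sxx = -111.125/84.875 = -1.309278
a = ȳ − b·x̄ = 0.125 − (-1.309278)·12.125 = 16

16.0000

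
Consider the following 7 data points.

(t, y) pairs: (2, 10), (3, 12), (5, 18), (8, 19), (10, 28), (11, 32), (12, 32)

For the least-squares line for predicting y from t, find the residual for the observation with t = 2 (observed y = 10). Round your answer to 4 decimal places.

n = 7, Σx = 51, Σy = 151, Σxy = 1314, Σx² = 467
Sxx = Σx² − (Σx)²/n = 467 − 371.571429 = 95.428571
Sxy = Σxy − (Σx)(Σy)/n = 1314 − 1100.142857 = 213.857143
b = Sxy/Sxx = 213.857143/95.428571 = 2.241018
a = ȳ − b·x̄ = 21.571429 − 2.241018·7.285714 = 5.244012
ŷ(2) = 5.244012 + 2.241018·2 = 9.726048
residual = y − ŷ = 10 − 9.726048 = 0.273952

0.2740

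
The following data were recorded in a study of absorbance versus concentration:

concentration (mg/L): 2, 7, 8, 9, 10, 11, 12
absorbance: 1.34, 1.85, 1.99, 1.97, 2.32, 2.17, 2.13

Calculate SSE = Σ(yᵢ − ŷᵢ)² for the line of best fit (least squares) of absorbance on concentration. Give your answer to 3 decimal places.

n = 7, Σx = 59, Σy = 13.77, Σxy = 121.91, Σx² = 563, Σy² = 27.6873
Sxx = Σx² − (Σx)²/n = 563 − 497.285714 = 65.714286
Sxy = Σxy − (Σx)(Σy)/n = 121.91 − 116.061429 = 5.848571
Syy = Σy² − (Σy)²/n = 27.6873 − 27.087557 = 0.599743
b = Sxy/Sxx = 5.848571/65.714286 = 0.089
SSE = Syy − b·Sxy = 0.599743 − 0.089·5.848571 = 0.07922

0.079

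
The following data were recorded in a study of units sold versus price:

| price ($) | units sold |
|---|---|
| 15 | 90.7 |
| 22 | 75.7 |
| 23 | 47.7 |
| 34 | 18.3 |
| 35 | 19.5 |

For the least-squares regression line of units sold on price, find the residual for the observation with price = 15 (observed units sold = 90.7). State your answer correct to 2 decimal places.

n = 5, Σx = 129, Σy = 251.9, Σxy = 5427.7, Σx² = 3619
Sxx = Σx² − (Σx)²/n = 3619 − 3328.2 = 290.8
Sxy = Σxy − (Σx)(Σy)/n = 5427.7 − 6499.02 = -1071.32
b = Sxy/Sxx = -1071.32/290.8 = -3.684044
a = ȳ − b·x̄ = 50.38 − (-3.684044)·25.8 = 145.428336
ŷ(15) = 145.428336 + (-3.684044)·15 = 90.167675
residual = y − ŷ = 90.7 − 90.167675 = 0.532325

0.53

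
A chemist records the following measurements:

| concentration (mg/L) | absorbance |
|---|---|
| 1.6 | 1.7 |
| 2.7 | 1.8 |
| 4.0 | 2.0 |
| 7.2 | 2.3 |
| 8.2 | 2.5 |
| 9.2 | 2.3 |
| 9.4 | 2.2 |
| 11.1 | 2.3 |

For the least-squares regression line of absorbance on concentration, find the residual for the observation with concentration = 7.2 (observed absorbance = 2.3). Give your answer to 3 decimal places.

n = 8, Σx = 53.4, Σy = 17.1, Σxy = 120.01, Σx² = 441.14
Sxx = Σx² − (Σx)²/n = 441.14 − 356.445 = 84.695
Sxy = Σxy − (Σx)(Σy)/n = 120.01 − 114.1425 = 5.8675
b = Sxy/Sxx = 5.8675/84.695 = 0.069278
a = ȳ − b·x̄ = 2.1375 − 0.069278·6.675 = 1.675069
ŷ(7.2) = 1.675069 + 0.069278·7.2 = 2.173871
residual = y − ŷ = 2.3 − 2.173871 = 0.126129

0.126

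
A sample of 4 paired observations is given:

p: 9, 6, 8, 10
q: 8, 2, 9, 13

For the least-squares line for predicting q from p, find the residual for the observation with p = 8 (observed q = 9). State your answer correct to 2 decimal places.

1.63

n = 4, Σx = 33, Σy = 32, Σxy = 286, Σx² = 281
Sxx = Σx² − (Σx)²/n = 281 − 272.25 = 8.75
Sxy = Σxy − (Σx)(Σy)/n = 286 − 264 = 22
b = Sxy/Sxx = 22/8.75 = 2.514286
a = ȳ − b·x̄ = 8 − 2.514286·8.25 = -12.742857
ŷ(8) = -12.742857 + 2.514286·8 = 7.371429
residual = y − ŷ = 9 − 7.371429 = 1.628571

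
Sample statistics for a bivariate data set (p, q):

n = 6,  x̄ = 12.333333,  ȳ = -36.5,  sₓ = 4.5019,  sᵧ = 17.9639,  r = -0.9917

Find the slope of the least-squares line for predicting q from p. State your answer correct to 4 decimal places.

b = r · sᵧ/sₓ = -0.9917 · 17.9639/4.5019 = -3.957174

-3.9572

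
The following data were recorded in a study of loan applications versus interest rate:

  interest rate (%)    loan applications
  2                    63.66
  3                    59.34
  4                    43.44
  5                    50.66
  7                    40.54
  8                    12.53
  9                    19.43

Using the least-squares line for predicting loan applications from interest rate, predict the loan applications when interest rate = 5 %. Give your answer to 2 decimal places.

44.26

n = 7, Σx = 38, Σy = 289.6, Σxy = 1291.29, Σx² = 248
Sxx = Σx² − (Σx)²/n = 248 − 206.285714 = 41.714286
Sxy = Σxy − (Σx)(Σy)/n = 1291.29 − 1572.114286 = -280.824286
b = Sxy/Sxx = -280.824286/41.714286 = -6.732089
a = ȳ − b·x̄ = 41.371429 − (-6.732089)·5.428571 = 77.917055
ŷ(5) = a + b·5 = 77.917055 + (-6.732089)·5 = 44.256610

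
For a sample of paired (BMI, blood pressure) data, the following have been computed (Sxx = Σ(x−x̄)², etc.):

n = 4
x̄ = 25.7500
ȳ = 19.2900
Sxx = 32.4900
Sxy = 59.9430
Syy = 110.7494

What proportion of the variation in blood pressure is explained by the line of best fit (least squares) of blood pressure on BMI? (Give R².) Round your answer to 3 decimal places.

0.999

R² = Sxy²/(Sxx·Syy) = (59.943)²/(32.49·110.7494) = 0.998587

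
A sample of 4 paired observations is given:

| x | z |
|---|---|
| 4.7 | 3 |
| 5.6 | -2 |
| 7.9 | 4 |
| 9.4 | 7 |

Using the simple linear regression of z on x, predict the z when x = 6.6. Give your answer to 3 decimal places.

n = 4, Σx = 27.6, Σy = 12, Σxy = 100.3, Σx² = 204.22
Sxx = Σx² − (Σx)²/n = 204.22 − 190.44 = 13.78
Sxy = Σxy − (Σx)(Σy)/n = 100.3 − 82.8 = 17.5
b = Sxy/Sxx = 17.5/13.78 = 1.269956
a = ȳ − b·x̄ = 3 − 1.269956·6.9 = -5.762700
ŷ(6.6) = a + b·6.6 = -5.762700 + 1.269956·6.6 = 2.619013

2.619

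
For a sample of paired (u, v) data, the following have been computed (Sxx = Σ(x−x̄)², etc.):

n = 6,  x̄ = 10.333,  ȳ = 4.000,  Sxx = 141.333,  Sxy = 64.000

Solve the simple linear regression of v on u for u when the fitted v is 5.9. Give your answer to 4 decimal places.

b = Sxy/Sxx = 64/141.333 = 0.452831
a = ȳ − b·x̄ = 4 − 0.452831·10.333 = -0.679105
Set a + b·x = 5.9: x = (5.9 − (-0.679105)) / 0.452831 = 14.528823

14.5288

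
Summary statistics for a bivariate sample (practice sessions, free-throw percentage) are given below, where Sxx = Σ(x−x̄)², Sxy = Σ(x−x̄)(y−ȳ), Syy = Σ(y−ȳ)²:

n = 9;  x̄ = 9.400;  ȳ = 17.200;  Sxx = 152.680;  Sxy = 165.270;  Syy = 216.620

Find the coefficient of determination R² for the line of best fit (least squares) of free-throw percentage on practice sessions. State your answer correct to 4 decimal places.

0.8259

R² = Sxy²/(Sxx·Syy) = (165.27)²/(152.68·216.62) = 0.825862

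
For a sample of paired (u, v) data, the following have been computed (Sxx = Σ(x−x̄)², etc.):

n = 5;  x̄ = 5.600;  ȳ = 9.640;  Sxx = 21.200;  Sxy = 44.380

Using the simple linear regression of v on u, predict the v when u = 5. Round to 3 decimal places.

8.384

b = Sxy/Sxx = 44.38/21.2 = 2.093396
a = ȳ − b·x̄ = 9.64 − 2.093396·5.6 = -2.083019
ŷ(5) = a + b·5 = -2.083019 + 2.093396·5 = 8.383962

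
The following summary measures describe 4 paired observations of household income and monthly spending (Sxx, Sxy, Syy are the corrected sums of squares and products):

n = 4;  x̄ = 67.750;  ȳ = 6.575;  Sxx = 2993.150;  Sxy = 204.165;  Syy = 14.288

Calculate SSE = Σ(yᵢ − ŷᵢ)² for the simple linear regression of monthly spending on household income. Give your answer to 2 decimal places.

b = Sxy/Sxx = 204.165/2993.15 = 0.068211
SSE = Syy − b·Sxy = 14.288 − 0.068211·204.165 = 0.361753

0.36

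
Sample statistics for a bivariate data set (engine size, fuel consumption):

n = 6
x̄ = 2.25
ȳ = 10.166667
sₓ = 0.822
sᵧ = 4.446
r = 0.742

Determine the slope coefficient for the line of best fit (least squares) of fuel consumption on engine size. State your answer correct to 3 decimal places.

b = r · sᵧ/sₓ = 0.742 · 4.446/0.822 = 4.013299

4.013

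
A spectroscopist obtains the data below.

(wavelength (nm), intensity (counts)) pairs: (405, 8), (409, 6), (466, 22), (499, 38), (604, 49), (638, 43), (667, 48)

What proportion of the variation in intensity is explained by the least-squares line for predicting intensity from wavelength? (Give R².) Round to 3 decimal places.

n = 7, Σx = 3688, Σy = 214, Σxy = 123954, Σx² = 2014212, Σy² = 8582
Sxx = Σx² − (Σx)²/n = 2014212 − 1943049.142857 = 71162.857143
Sxy = Σxy − (Σx)(Σy)/n = 123954 − 112747.428571 = 11206.571429
Syy = Σy² − (Σy)²/n = 8582 − 6542.285714 = 2039.714286
R² = Sxy²/(Sxx·Syy) = (11206.571429)²/(71162.857143·2039.714286) = 0.865213

0.865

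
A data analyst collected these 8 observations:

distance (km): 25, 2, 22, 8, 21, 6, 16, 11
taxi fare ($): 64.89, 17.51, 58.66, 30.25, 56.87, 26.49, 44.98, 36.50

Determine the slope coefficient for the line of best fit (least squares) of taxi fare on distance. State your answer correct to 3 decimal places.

n = 8, Σx = 111, Σy = 336.15, Σxy = 5664.18, Σx² = 2031
Sxx = Σx² − (Σx)²/n = 2031 − 1540.125 = 490.875
Sxy = Σxy − (Σx)(Σy)/n = 5664.18 − 4664.08125 = 1000.09875
b = Sxy/Sxx = 1000.09875/490.875 = 2.037380

2.037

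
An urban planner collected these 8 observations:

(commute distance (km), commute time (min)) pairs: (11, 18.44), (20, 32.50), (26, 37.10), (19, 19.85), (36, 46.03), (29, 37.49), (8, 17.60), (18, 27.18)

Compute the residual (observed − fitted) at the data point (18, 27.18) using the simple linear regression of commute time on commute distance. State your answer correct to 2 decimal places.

n = 8, Σx = 167, Σy = 236.19, Σxy = 5568.92, Σx² = 4083
Sxx = Σx² − (Σx)²/n = 4083 − 3486.125 = 596.875
Sxy = Σxy − (Σx)(Σy)/n = 5568.92 − 4930.46625 = 638.45375
b = Sxy/Sxx = 638.45375/596.875 = 1.069661
a = ȳ − b·x̄ = 29.52375 − 1.069661·20.875 = 7.194582
ŷ(18) = 7.194582 + 1.069661·18 = 26.448475
residual = y − ŷ = 27.18 − 26.448475 = 0.731525

0.73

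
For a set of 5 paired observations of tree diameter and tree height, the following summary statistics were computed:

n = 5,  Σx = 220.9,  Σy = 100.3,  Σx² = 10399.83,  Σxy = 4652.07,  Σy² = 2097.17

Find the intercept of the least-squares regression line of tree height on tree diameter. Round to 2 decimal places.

4.83

Sxx = Σx² − (Σx)²/n = 10399.83 − 9759.362 = 640.468
Sxy = Σxy − (Σx)(Σy)/n = 4652.07 − 4431.254 = 220.816
b = Sxy/Sxx = 220.816/640.468 = 0.344773
a = ȳ − b·x̄ = 20.06 − 0.344773·44.18 = 4.827934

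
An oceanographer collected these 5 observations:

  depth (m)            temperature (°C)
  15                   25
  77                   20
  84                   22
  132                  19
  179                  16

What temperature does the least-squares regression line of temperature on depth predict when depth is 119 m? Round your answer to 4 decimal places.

n = 5, Σx = 487, Σy = 102, Σxy = 9135, Σx² = 62675
Sxx = Σx² − (Σx)²/n = 62675 − 47433.8 = 15241.2
Sxy = Σxy − (Σx)(Σy)/n = 9135 − 9934.8 = -799.8
b = Sxy/Sxx = -799.8/15241.2 = -0.052476
a = ȳ − b·x̄ = 20.4 − (-0.052476)·97.4 = 25.511180
ŷ(119) = a + b·119 = 25.511180 + (-0.052476)·119 = 19.266514

19.2665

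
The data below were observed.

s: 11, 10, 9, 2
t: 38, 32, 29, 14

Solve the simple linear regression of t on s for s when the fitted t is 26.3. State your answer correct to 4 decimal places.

7.2073

n = 4, Σx = 32, Σy = 113, Σxy = 1027, Σx² = 306
Sxx = Σx² − (Σx)²/n = 306 − 256 = 50
Sxy = Σxy − (Σx)(Σy)/n = 1027 − 904 = 123
b = Sxy/Sxx = 123/50 = 2.46
a = ȳ − b·x̄ = 28.25 − 2.46·8 = 8.57
Set a + b·x = 26.3: x = (26.3 − 8.57) / 2.46 = 7.207317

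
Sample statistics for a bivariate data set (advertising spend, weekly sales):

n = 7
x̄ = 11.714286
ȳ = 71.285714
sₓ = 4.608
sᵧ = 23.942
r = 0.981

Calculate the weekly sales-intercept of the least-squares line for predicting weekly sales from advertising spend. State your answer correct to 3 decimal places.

b = r · sᵧ/sₓ = 0.981 · 23.942/4.608 = 5.097027
a = ȳ − b·x̄ = 71.285714 − 5.097027·11.714286 = 11.577678

11.578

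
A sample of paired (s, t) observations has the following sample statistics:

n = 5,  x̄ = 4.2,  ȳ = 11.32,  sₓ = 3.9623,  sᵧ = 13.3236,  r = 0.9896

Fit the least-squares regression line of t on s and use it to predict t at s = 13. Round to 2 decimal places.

40.60

b = r · sᵧ/sₓ = 0.9896 · 13.3236/3.9623 = 3.327621
a = ȳ − b·x̄ = 11.32 − 3.327621·4.2 = -2.656010
ŷ(13) = a + b·13 = -2.656010 + 3.327621·13 = 40.603069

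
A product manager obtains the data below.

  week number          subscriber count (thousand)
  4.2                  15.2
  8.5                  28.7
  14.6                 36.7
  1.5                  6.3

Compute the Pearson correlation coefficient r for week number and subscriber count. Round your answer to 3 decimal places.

n = 4, Σx = 28.8, Σy = 86.9, Σxy = 853.06, Σx² = 305.3, Σy² = 2441.31
Sxx = Σx² − (Σx)²/n = 305.3 − 207.36 = 97.94
Sxy = Σxy − (Σx)(Σy)/n = 853.06 − 625.68 = 227.38
Syy = Σy² − (Σy)²/n = 2441.31 − 1887.9025 = 553.4075
r = Sxy/√(Sxx·Syy) = 227.38/√(54200.73055) = 227.38/232.810504 = 0.976674

0.977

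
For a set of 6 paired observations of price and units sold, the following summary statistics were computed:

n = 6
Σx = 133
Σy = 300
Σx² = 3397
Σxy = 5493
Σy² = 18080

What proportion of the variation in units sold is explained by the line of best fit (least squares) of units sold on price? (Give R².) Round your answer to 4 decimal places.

0.9683

Sxx = Σx² − (Σx)²/n = 3397 − 2948.166667 = 448.833333
Sxy = Σxy − (Σx)(Σy)/n = 5493 − 6650 = -1157
Syy = Σy² − (Σy)²/n = 18080 − 15000 = 3080
R² = Sxy²/(Sxx·Syy) = (-1157)²/(448.833333·3080) = 0.968347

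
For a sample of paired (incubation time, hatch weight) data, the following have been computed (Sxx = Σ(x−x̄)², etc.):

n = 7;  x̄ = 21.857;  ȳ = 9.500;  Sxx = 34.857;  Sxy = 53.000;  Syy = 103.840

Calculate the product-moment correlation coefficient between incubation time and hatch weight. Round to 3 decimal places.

0.881

r = Sxy/√(Sxx·Syy) = 53/√(3619.55088) = 53/60.162703 = 0.880944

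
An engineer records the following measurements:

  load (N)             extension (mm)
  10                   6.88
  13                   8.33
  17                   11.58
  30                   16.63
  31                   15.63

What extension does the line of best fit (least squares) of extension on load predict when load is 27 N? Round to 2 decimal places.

14.76

n = 5, Σx = 101, Σy = 59.05, Σxy = 1357.38, Σx² = 2419
Sxx = Σx² − (Σx)²/n = 2419 − 2040.2 = 378.8
Sxy = Σxy − (Σx)(Σy)/n = 1357.38 − 1192.81 = 164.57
b = Sxy/Sxx = 164.57/378.8 = 0.434451
a = ȳ − b·x̄ = 11.81 − 0.434451·20.2 = 3.034092
ŷ(27) = a + b·27 = 3.034092 + 0.434451·27 = 14.764266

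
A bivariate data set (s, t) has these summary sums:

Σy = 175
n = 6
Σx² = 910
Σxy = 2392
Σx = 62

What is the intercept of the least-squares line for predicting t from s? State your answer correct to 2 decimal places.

Sxx = Σx² − (Σx)²/n = 910 − 640.666667 = 269.333333
Sxy = Σxy − (Σx)(Σy)/n = 2392 − 1808.333333 = 583.666667
b = Sxy/Sxx = 583.666667/269.333333 = 2.167079
a = ȳ − b·x̄ = 29.166667 − 2.167079·10.333333 = 6.773515

6.77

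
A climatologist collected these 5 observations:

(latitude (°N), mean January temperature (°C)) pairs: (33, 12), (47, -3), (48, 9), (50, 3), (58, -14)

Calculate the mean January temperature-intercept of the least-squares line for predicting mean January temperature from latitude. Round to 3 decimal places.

45.509

n = 5, Σx = 236, Σy = 7, Σxy = 25, Σx² = 11466
Sxx = Σx² − (Σx)²/n = 11466 − 11139.2 = 326.8
Sxy = Σxy − (Σx)(Σy)/n = 25 − 330.4 = -305.4
b = Sxy/Sxx = -305.4/326.8 = -0.934517
a = ȳ − b·x̄ = 1.4 − (-0.934517)·47.2 = 45.509180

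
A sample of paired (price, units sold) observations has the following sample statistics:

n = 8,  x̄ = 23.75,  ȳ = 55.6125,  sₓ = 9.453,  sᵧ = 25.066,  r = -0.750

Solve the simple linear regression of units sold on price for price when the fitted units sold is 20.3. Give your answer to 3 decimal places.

41.506

b = r · sᵧ/sₓ = -0.75 · 25.066/9.453 = -1.988734
a = ȳ − b·x̄ = 55.6125 − (-1.988734)·23.75 = 102.844926
Set a + b·x = 20.3: x = (20.3 − 102.844926) / (-1.988734) = 41.506273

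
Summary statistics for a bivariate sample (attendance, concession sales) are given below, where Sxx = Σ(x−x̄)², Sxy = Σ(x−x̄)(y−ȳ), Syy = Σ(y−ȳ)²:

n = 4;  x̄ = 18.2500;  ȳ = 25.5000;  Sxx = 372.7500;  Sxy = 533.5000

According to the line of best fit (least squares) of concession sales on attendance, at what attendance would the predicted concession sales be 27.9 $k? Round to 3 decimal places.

19.927

b = Sxy/Sxx = 533.5/372.75 = 1.431254
a = ȳ − b·x̄ = 25.5 − 1.431254·18.25 = -0.620389
Set a + b·x = 27.9: x = (27.9 − (-0.620389)) / 1.431254 = 19.926851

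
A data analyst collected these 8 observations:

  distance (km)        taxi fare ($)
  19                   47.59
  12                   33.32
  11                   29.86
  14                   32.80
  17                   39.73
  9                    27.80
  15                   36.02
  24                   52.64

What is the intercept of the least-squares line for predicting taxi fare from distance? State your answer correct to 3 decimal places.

10.808

n = 8, Σx = 121, Σy = 299.76, Σxy = 4820.98, Σx² = 1993
Sxx = Σx² − (Σx)²/n = 1993 − 1830.125 = 162.875
Sxy = Σxy − (Σx)(Σy)/n = 4820.98 − 4533.87 = 287.11
b = Sxy/Sxx = 287.11/162.875 = 1.762763
a = ȳ − b·x̄ = 37.47 − 1.762763·15.125 = 10.808212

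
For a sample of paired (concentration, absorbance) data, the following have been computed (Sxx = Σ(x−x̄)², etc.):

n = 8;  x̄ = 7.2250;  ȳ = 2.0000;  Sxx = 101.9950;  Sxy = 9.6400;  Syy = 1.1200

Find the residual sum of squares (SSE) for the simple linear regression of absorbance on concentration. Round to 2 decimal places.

b = Sxy/Sxx = 9.64/101.995 = 0.094514
SSE = Syy − b·Sxy = 1.12 − 0.094514·9.64 = 0.208881

0.21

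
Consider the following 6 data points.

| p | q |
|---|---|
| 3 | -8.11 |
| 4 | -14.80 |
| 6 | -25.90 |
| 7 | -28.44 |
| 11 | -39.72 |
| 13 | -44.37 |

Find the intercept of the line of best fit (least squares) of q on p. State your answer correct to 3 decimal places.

n = 6, Σx = 44, Σy = -161.34, Σxy = -1451.74, Σx² = 400
Sxx = Σx² − (Σx)²/n = 400 − 322.666667 = 77.333333
Sxy = Σxy − (Σx)(Σy)/n = -1451.74 − (-1183.16) = -268.58
b = Sxy/Sxx = -268.58/77.333333 = -3.473017
a = ȳ − b·x̄ = -26.89 − (-3.473017)·7.333333 = -1.421207

-1.421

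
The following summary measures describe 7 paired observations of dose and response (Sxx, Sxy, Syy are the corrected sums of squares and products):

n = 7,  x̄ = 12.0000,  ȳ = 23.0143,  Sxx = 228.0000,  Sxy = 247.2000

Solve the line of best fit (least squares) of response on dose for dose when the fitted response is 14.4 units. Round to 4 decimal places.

b = Sxy/Sxx = 247.2/228 = 1.084211
a = ȳ − b·x̄ = 23.0143 − 1.084211·12 = 10.003774
Set a + b·x = 14.4: x = (14.4 − 10.003774) / 1.084211 = 4.054772

4.0548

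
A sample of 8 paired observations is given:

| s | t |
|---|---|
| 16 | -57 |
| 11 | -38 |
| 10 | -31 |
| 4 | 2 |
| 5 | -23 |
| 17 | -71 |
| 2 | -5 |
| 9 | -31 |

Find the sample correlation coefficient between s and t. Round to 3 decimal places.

n = 8, Σx = 74, Σy = -254, Σxy = -3243, Σx² = 892, Σy² = 12214
Sxx = Σx² − (Σx)²/n = 892 − 684.5 = 207.5
Sxy = Σxy − (Σx)(Σy)/n = -3243 − (-2349.5) = -893.5
Syy = Σy² − (Σy)²/n = 12214 − 8064.5 = 4149.5
r = Sxy/√(Sxx·Syy) = -893.5/√(861021.25) = -893.5/927.912307 = -0.962914

-0.963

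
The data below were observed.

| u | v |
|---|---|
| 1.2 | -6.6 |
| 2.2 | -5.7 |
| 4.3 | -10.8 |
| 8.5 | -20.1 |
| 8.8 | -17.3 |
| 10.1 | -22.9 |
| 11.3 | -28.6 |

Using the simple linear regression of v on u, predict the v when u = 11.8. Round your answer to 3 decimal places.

-26.818

n = 7, Σx = 46.4, Σy = -112, Σxy = -944.46, Σx² = 404.16
Sxx = Σx² − (Σx)²/n = 404.16 − 307.565714 = 96.594286
Sxy = Σxy − (Σx)(Σy)/n = -944.46 − (-742.4) = -202.06
b = Sxy/Sxx = -202.06/96.594286 = -2.091842
a = ȳ − b·x̄ = -16 − (-2.091842)·6.628571 = -2.134075
ŷ(11.8) = a + b·11.8 = -2.134075 + (-2.091842)·11.8 = -26.817812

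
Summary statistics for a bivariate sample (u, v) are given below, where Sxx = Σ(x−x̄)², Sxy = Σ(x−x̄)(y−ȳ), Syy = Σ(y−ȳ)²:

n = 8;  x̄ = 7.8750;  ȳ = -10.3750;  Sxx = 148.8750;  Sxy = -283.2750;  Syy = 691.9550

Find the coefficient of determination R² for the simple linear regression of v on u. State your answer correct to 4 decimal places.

R² = Sxy²/(Sxx·Syy) = (-283.275)²/(148.875·691.955) = 0.778963

0.7790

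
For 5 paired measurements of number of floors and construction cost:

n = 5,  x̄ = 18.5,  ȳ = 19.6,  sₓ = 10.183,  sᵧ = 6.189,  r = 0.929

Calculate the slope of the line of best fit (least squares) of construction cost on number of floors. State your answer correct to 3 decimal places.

0.565

b = r · sᵧ/sₓ = 0.929 · 6.189/10.183 = 0.564625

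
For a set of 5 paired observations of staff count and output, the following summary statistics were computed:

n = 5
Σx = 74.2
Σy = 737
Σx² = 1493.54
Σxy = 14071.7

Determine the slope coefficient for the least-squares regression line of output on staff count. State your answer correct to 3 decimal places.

Sxx = Σx² − (Σx)²/n = 1493.54 − 1101.128 = 392.412
Sxy = Σxy − (Σx)(Σy)/n = 14071.7 − 10937.08 = 3134.62
b = Sxy/Sxx = 3134.62/392.412 = 7.988084

7.988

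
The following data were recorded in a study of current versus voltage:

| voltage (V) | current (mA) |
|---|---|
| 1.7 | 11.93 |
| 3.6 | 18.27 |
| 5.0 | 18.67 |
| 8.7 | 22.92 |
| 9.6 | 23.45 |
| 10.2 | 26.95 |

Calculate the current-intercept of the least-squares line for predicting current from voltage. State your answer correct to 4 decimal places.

n = 6, Σx = 38.8, Σy = 122.19, Σxy = 878.817, Σx² = 312.74
Sxx = Σx² − (Σx)²/n = 312.74 − 250.906667 = 61.833333
Sxy = Σxy − (Σx)(Σy)/n = 878.817 − 790.162 = 88.655
b = Sxy/Sxx = 88.655/61.833333 = 1.433774
a = ȳ − b·x̄ = 20.365 − 1.433774·6.466667 = 11.093264

11.0933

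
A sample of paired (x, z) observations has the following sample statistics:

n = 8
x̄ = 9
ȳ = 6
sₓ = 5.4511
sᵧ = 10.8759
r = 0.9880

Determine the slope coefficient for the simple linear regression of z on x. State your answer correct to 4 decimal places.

1.9712

b = r · sᵧ/sₓ = 0.988 · 10.8759/5.4511 = 1.971233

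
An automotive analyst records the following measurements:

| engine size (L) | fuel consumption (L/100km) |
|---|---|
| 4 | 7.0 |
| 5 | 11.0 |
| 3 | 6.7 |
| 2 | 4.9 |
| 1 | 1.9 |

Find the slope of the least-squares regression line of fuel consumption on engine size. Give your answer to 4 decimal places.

2.0300

n = 5, Σx = 15, Σy = 31.5, Σxy = 114.8, Σx² = 55
Sxx = Σx² − (Σx)²/n = 55 − 45 = 10
Sxy = Σxy − (Σx)(Σy)/n = 114.8 − 94.5 = 20.3
b = Sxy/Sxx = 20.3/10 = 2.03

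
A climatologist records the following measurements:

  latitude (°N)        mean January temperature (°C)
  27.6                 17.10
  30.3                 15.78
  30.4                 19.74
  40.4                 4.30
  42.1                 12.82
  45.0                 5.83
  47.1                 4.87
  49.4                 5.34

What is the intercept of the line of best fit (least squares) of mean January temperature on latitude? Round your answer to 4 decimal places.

36.3986

n = 8, Σx = 312.3, Σy = 85.78, Σxy = 3019.155, Σx² = 12692.35
Sxx = Σx² − (Σx)²/n = 12692.35 − 12191.41125 = 500.93875
Sxy = Σxy − (Σx)(Σy)/n = 3019.155 − 3348.63675 = -329.48175
b = Sxy/Sxx = -329.48175/500.93875 = -0.657729
a = ȳ − b·x̄ = 10.7225 − (-0.657729)·39.0375 = 36.398581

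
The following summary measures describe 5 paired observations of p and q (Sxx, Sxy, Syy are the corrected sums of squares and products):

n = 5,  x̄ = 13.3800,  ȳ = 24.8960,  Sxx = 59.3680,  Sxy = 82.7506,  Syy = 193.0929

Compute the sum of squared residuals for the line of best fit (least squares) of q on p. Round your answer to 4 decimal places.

77.7503

b = Sxy/Sxx = 82.7506/59.368 = 1.393859
SSE = Syy − b·Sxy = 193.0929 − 1.393859·82.7506 = 77.750261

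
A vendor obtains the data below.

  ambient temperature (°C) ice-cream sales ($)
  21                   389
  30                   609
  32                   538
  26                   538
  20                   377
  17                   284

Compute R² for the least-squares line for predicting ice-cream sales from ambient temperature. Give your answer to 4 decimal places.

0.8745

n = 6, Σx = 146, Σy = 2735, Σxy = 70011, Σx² = 3730, Σy² = 1323875
Sxx = Σx² − (Σx)²/n = 3730 − 3552.666667 = 177.333333
Sxy = Σxy − (Σx)(Σy)/n = 70011 − 66551.666667 = 3459.333333
Syy = Σy² − (Σy)²/n = 1323875 − 1246704.166667 = 77170.833333
R² = Sxy²/(Sxx·Syy) = (3459.333333)²/(177.333333·77170.833333) = 0.874463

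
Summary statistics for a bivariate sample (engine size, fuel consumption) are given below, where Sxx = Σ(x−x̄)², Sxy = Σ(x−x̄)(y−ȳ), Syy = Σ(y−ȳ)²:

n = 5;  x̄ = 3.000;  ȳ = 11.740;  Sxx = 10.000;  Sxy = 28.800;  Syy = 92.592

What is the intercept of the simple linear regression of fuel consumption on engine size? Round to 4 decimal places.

3.1000

b = Sxy/Sxx = 28.8/10 = 2.88
a = ȳ − b·x̄ = 11.74 − 2.88·3 = 3.1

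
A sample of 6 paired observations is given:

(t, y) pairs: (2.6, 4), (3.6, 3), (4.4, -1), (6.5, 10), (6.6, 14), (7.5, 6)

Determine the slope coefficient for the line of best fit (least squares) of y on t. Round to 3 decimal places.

n = 6, Σx = 31.2, Σy = 36, Σxy = 219.2, Σx² = 181.14
Sxx = Σx² − (Σx)²/n = 181.14 − 162.24 = 18.9
Sxy = Σxy − (Σx)(Σy)/n = 219.2 − 187.2 = 32
b = Sxy/Sxx = 32/18.9 = 1.693122

1.693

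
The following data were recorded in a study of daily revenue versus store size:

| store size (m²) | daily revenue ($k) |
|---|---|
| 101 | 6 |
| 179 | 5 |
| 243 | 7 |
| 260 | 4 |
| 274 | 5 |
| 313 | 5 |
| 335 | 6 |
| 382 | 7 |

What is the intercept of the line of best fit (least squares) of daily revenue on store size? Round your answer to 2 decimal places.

n = 8, Σx = 2087, Σy = 45, Σxy = 11861, Σx² = 600085
Sxx = Σx² − (Σx)²/n = 600085 − 544446.125 = 55638.875
Sxy = Σxy − (Σx)(Σy)/n = 11861 − 11739.375 = 121.625
b = Sxy/Sxx = 121.625/55638.875 = 0.002186
a = ȳ − b·x̄ = 5.625 − 0.002186·260.875 = 5.054735

5.05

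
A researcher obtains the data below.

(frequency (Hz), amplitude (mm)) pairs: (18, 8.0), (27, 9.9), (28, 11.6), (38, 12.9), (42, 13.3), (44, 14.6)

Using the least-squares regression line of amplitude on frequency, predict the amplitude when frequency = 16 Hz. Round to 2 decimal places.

n = 6, Σx = 197, Σy = 70.3, Σxy = 2427.3, Σx² = 6981
Sxx = Σx² − (Σx)²/n = 6981 − 6468.166667 = 512.833333
Sxy = Σxy − (Σx)(Σy)/n = 2427.3 − 2308.183333 = 119.116667
b = Sxy/Sxx = 119.116667/512.833333 = 0.232272
a = ȳ − b·x̄ = 11.716667 − 0.232272·32.833333 = 4.090413
ŷ(16) = a + b·16 = 4.090413 + 0.232272·16 = 7.806760

7.81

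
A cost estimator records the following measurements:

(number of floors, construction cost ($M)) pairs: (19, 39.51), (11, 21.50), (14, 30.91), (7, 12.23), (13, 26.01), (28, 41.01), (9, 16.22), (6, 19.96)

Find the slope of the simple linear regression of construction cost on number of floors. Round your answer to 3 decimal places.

n = 8, Σx = 107, Σy = 207.35, Σxy = 3257.69, Σx² = 1797
Sxx = Σx² − (Σx)²/n = 1797 − 1431.125 = 365.875
Sxy = Σxy − (Σx)(Σy)/n = 3257.69 − 2773.30625 = 484.38375
b = Sxy/Sxx = 484.38375/365.875 = 1.323905

1.324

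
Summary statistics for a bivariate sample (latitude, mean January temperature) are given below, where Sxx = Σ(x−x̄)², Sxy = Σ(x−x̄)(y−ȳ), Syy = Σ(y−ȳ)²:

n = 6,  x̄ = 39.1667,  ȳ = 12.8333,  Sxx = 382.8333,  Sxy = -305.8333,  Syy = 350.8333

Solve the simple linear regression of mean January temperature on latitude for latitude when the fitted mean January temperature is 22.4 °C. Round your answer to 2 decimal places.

b = Sxy/Sxx = -305.8333/382.8333 = -0.798868
a = ȳ − b·x̄ = 12.8333 − (-0.798868)·39.1667 = 44.122326
Set a + b·x = 22.4: x = (22.4 − 44.122326) / (-0.798868) = 27.191381

27.19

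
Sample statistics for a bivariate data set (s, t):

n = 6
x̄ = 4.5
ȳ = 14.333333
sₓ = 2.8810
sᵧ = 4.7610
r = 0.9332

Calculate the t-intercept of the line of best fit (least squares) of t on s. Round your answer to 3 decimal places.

b = r · sᵧ/sₓ = 0.9332 · 4.761/2.881 = 1.542161
a = ȳ − b·x̄ = 14.333333 − 1.542161·4.5 = 7.393610

7.394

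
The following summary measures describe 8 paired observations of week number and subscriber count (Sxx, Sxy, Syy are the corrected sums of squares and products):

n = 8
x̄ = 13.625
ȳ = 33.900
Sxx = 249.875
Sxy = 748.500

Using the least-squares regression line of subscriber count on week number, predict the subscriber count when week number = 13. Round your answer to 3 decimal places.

32.028

b = Sxy/Sxx = 748.5/249.875 = 2.995498
a = ȳ − b·x̄ = 33.9 − 2.995498·13.625 = -6.913657
ŷ(13) = a + b·13 = -6.913657 + 2.995498·13 = 32.027814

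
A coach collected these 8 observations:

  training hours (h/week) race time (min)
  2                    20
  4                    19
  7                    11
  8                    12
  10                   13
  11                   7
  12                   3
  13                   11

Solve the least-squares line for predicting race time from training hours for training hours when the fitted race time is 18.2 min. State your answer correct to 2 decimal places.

n = 8, Σx = 67, Σy = 96, Σxy = 675, Σx² = 667
Sxx = Σx² − (Σx)²/n = 667 − 561.125 = 105.875
Sxy = Σxy − (Σx)(Σy)/n = 675 − 804 = -129
b = Sxy/Sxx = -129/105.875 = -1.218418
a = ȳ − b·x̄ = 12 − (-1.218418)·8.375 = 22.204250
Set a + b·x = 18.2: x = (18.2 − 22.204250) / (-1.218418) = 3.286434

3.29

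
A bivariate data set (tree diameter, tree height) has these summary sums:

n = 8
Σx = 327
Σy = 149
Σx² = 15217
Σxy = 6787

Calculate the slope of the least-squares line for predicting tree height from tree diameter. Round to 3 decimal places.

Sxx = Σx² − (Σx)²/n = 15217 − 13366.125 = 1850.875
Sxy = Σxy − (Σx)(Σy)/n = 6787 − 6090.375 = 696.625
b = Sxy/Sxx = 696.625/1850.875 = 0.376376

0.376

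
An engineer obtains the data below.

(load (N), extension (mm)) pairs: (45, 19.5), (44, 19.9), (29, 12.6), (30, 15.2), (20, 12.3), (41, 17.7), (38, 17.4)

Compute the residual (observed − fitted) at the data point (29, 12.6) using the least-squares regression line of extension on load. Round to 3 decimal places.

n = 7, Σx = 247, Σy = 114.6, Σxy = 4207.4, Σx² = 9227
Sxx = Σx² − (Σx)²/n = 9227 − 8715.571429 = 511.428571
Sxy = Σxy − (Σx)(Σy)/n = 4207.4 − 4043.742857 = 163.657143
b = Sxy/Sxx = 163.657143/511.428571 = 0.32
a = ȳ − b·x̄ = 16.371429 − 0.32·35.285714 = 5.08
ŷ(29) = 5.08 + 0.32·29 = 14.36
residual = y − ŷ = 12.6 − 14.36 = -1.76

-1.760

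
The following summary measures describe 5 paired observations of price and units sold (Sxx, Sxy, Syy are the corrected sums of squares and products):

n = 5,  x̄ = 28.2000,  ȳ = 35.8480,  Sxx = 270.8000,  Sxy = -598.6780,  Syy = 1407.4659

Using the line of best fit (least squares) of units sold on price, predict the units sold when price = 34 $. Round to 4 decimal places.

b = Sxy/Sxx = -598.678/270.8 = -2.210775
a = ȳ − b·x̄ = 35.848 − (-2.210775)·28.2 = 98.191869
ŷ(34) = a + b·34 = 98.191869 + (-2.210775)·34 = 23.025502

23.0255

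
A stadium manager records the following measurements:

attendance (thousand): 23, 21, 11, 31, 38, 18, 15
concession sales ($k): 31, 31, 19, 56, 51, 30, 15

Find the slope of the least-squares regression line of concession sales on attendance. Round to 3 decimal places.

n = 7, Σx = 157, Σy = 233, Σxy = 6012, Σx² = 4045
Sxx = Σx² − (Σx)²/n = 4045 − 3521.285714 = 523.714286
Sxy = Σxy − (Σx)(Σy)/n = 6012 − 5225.857143 = 786.142857
b = Sxy/Sxx = 786.142857/523.714286 = 1.501091

1.501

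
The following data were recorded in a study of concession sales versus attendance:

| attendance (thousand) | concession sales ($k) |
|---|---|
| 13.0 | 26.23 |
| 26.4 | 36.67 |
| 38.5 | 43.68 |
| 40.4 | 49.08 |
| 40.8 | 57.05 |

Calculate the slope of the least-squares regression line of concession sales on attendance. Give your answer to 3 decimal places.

n = 5, Σx = 159.1, Σy = 212.71, Σxy = 7301.23, Σx² = 5645.01
Sxx = Σx² − (Σx)²/n = 5645.01 − 5062.562 = 582.448
Sxy = Σxy − (Σx)(Σy)/n = 7301.23 − 6768.4322 = 532.7978
b = Sxy/Sxx = 532.7978/582.448 = 0.914756

0.915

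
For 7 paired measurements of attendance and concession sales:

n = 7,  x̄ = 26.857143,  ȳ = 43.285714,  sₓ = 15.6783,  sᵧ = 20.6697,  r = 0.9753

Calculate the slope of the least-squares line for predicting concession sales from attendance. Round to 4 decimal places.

1.2858

b = r · sᵧ/sₓ = 0.9753 · 20.6697/15.6783 = 1.285800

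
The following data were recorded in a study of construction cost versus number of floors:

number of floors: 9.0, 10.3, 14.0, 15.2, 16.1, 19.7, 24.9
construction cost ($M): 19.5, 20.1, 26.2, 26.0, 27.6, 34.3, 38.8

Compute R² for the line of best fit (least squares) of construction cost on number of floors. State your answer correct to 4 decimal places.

n = 7, Σx = 109.2, Σy = 192.5, Σxy = 3230.72, Σx² = 1881.44, Σy² = 5590.39
Sxx = Σx² − (Σx)²/n = 1881.44 − 1703.52 = 177.92
Sxy = Σxy − (Σx)(Σy)/n = 3230.72 − 3003 = 227.72
Syy = Σy² − (Σy)²/n = 5590.39 − 5293.75 = 296.64
R² = Sxy²/(Sxx·Syy) = (227.72)²/(177.92·296.64) = 0.982535

0.9825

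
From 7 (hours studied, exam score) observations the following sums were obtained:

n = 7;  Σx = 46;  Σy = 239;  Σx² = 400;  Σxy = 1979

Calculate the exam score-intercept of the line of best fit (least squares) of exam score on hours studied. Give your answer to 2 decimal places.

6.68

Sxx = Σx² − (Σx)²/n = 400 − 302.285714 = 97.714286
Sxy = Σxy − (Σx)(Σy)/n = 1979 − 1570.571429 = 408.428571
b = Sxy/Sxx = 408.428571/97.714286 = 4.179825
a = ȳ − b·x̄ = 34.142857 − 4.179825·6.571429 = 6.675439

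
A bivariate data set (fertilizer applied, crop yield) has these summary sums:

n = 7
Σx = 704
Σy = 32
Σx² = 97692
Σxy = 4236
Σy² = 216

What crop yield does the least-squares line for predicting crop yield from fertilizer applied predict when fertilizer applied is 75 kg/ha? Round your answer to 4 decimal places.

Sxx = Σx² − (Σx)²/n = 97692 − 70802.285714 = 26889.714286
Sxy = Σxy − (Σx)(Σy)/n = 4236 − 3218.285714 = 1017.714286
b = Sxy/Sxx = 1017.714286/26889.714286 = 0.037848
a = ȳ − b·x̄ = 4.571429 − 0.037848·100.571429 = 0.765030
ŷ(75) = a + b·75 = 0.765030 + 0.037848·75 = 3.603608

3.6036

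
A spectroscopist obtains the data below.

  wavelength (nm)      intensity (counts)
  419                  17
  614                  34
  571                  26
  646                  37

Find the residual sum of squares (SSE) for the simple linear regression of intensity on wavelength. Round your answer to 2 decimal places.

n = 4, Σx = 2250, Σy = 114, Σxy = 66747, Σx² = 1295914, Σy² = 3490
Sxx = Σx² − (Σx)²/n = 1295914 − 1265625 = 30289
Sxy = Σxy − (Σx)(Σy)/n = 66747 − 64125 = 2622
Syy = Σy² − (Σy)²/n = 3490 − 3249 = 241
b = Sxy/Sxx = 2622/30289 = 0.086566
SSE = Syy − b·Sxy = 241 − 0.086566·2622 = 14.023738

14.02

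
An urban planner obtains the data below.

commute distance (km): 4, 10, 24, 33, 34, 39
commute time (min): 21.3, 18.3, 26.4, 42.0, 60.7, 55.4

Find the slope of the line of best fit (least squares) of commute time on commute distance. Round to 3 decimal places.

1.132

n = 6, Σx = 144, Σy = 224.1, Σxy = 6512.2, Σx² = 4458
Sxx = Σx² − (Σx)²/n = 4458 − 3456 = 1002
Sxy = Σxy − (Σx)(Σy)/n = 6512.2 − 5378.4 = 1133.8
b = Sxy/Sxx = 1133.8/1002 = 1.131537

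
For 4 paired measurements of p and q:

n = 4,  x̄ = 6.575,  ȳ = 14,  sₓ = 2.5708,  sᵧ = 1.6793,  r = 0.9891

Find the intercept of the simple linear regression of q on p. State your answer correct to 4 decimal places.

b = r · sᵧ/sₓ = 0.9891 · 1.6793/2.5708 = 0.646101
a = ȳ − b·x̄ = 14 − 0.646101·6.575 = 9.751888

9.7519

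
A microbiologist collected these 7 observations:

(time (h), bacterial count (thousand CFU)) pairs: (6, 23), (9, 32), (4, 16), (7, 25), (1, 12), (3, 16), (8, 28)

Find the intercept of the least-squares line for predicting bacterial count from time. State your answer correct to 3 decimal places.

n = 7, Σx = 38, Σy = 152, Σxy = 949, Σx² = 256
Sxx = Σx² − (Σx)²/n = 256 − 206.285714 = 49.714286
Sxy = Σxy − (Σx)(Σy)/n = 949 − 825.142857 = 123.857143
b = Sxy/Sxx = 123.857143/49.714286 = 2.491379
a = ȳ − b·x̄ = 21.714286 − 2.491379·5.428571 = 8.189655

8.190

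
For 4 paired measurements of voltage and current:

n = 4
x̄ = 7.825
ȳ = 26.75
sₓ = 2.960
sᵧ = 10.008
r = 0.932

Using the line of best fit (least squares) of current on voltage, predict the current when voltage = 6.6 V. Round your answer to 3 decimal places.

b = r · sᵧ/sₓ = 0.932 · 10.008/2.96 = 3.151168
a = ȳ − b·x̄ = 26.75 − 3.151168·7.825 = 2.092114
ŷ(6.6) = a + b·6.6 = 2.092114 + 3.151168·6.6 = 22.889820

22.890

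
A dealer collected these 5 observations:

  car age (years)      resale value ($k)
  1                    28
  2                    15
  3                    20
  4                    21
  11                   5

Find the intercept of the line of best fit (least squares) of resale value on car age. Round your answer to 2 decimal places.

n = 5, Σx = 21, Σy = 89, Σxy = 257, Σx² = 151
Sxx = Σx² − (Σx)²/n = 151 − 88.2 = 62.8
Sxy = Σxy − (Σx)(Σy)/n = 257 − 373.8 = -116.8
b = Sxy/Sxx = -116.8/62.8 = -1.859873
a = ȳ − b·x̄ = 17.8 − (-1.859873)·4.2 = 25.611465

25.61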